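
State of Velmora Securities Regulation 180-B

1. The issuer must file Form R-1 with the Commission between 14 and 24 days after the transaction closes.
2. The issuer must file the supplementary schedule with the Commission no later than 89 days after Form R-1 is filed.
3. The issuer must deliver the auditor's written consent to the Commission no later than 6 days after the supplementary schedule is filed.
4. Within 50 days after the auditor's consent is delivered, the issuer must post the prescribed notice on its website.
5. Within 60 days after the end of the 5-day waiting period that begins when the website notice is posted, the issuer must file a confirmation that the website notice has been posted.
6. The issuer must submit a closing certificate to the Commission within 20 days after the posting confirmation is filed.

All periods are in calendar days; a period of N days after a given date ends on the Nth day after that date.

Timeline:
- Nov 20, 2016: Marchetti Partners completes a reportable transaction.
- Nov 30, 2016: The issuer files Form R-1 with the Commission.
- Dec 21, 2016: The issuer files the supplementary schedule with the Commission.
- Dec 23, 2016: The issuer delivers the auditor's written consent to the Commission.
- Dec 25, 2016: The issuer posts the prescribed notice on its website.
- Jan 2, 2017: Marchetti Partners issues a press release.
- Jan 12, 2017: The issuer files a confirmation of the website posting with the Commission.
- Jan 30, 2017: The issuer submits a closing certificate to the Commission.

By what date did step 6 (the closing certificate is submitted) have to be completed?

Feb 1, 2017

Step 6 runs from Jan 12, 2017, when the posting confirmation is filed. 20 days after Jan 12, 2017 is Feb 1, 2017.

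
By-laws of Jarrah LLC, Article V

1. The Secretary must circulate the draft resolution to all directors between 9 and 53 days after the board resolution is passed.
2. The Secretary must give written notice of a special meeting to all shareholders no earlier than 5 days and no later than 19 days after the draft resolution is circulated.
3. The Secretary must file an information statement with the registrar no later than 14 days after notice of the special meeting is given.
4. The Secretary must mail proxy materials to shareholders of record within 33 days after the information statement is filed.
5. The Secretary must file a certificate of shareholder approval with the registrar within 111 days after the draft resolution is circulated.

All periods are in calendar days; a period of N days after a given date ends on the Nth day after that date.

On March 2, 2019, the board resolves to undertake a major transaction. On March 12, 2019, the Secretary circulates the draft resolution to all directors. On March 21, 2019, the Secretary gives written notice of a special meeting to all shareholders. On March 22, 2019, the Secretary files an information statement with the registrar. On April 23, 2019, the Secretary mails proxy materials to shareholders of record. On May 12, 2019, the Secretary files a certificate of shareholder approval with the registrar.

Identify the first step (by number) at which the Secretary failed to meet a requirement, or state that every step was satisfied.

None — every step was satisfied

Step 1: the window is 9–53 days after March 2, 2019 (when the board resolution is passed), so March 11, 2019 through April 24, 2019; done March 12, 2019 — within the window.
Step 2: the window is 5–19 days after March 12, 2019 (when the draft resolution is circulated), so March 17, 2019 through March 31, 2019; done March 21, 2019, which is between those dates.
Step 3: 14 days after March 21, 2019 (when notice of the special meeting is given) is April 4, 2019; completed March 22, 2019, before the deadline.
Step 4: 33 days after March 22, 2019 (when the information statement is filed) is April 24, 2019; completed April 23, 2019, before the deadline.
Step 5: 111 days after March 12, 2019 (when the draft resolution is circulated) is July 1, 2019; completed May 12, 2019, before the deadline.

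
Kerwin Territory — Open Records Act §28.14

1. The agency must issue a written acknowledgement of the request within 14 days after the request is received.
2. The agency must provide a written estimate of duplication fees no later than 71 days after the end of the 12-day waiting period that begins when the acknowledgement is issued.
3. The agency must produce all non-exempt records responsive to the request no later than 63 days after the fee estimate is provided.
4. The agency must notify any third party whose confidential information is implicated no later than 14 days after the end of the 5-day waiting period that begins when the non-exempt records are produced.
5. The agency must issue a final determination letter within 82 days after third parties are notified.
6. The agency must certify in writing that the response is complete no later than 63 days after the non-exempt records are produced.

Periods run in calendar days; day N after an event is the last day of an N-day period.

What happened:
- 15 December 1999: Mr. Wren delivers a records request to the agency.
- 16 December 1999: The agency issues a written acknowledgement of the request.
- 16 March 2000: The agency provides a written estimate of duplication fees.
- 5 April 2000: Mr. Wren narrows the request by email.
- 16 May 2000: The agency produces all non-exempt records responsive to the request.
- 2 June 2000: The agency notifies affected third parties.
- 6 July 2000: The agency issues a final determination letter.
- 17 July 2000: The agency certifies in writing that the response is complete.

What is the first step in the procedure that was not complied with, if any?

Step 1: 14 days after 15 December 1999 (when the request is received) is 29 December 1999; done 16 December 1999 — timely.
Step 2: 71 days after 28 December 1999 (end of the 12-day waiting period, which began when the acknowledgement is issued on 16 December 1999) is 8 March 2000; 16 March 2000 misses that deadline by 8 days.

Step 2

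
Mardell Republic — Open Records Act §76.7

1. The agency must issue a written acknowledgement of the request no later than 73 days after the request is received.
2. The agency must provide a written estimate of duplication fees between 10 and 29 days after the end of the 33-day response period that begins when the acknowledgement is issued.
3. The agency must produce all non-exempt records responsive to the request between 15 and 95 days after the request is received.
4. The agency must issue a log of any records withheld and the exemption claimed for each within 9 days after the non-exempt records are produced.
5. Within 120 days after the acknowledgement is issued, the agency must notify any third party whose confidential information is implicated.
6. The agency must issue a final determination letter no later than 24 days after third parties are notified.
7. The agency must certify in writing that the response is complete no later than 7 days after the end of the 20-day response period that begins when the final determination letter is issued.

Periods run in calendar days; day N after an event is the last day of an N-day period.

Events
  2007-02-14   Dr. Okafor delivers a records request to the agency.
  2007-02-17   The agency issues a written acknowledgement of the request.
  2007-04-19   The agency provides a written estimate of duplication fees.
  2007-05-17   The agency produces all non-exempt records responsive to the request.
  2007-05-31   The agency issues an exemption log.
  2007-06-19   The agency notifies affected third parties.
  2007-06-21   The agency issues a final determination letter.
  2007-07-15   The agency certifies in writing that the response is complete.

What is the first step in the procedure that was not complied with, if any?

Step 4

(1) due by 2007-02-14 + 73 days = 2007-04-28; completed 2007-02-17, before the deadline.
(2) the permitted window runs from 2007-03-22 + 10 = 2007-04-01 to 2007-03-22 + 29 = 2007-04-20; 2007-04-19 falls inside that range.
(3) the permitted window runs from 2007-02-14 + 15 = 2007-03-01 to 2007-02-14 + 95 = 2007-05-20; done 2007-05-17 — within the window.
(4) due by 2007-05-17 + 9 days = 2007-05-26; 2007-05-31 misses that deadline by 5 days.
That is the first point of non-compliance.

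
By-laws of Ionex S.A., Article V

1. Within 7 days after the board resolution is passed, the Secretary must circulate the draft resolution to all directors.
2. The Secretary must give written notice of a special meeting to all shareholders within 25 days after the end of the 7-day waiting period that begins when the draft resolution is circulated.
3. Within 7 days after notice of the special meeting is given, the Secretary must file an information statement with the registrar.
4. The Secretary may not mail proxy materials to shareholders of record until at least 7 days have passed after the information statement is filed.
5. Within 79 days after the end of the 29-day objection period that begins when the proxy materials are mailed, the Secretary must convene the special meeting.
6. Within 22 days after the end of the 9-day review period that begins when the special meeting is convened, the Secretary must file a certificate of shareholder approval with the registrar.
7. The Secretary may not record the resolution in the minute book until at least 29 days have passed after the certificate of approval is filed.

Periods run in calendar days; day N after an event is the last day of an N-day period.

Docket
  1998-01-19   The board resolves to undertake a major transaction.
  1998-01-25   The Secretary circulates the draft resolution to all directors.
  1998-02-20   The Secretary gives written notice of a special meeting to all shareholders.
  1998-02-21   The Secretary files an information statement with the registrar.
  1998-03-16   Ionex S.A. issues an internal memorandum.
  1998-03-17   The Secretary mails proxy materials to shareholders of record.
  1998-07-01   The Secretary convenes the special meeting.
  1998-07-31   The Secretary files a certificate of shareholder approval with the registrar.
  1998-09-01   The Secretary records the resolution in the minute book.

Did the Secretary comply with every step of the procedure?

Yes

Step 1: 7 days after 1998-01-19 (when the board resolution is passed) is 1998-01-26; done 1998-01-25 — timely.
Step 2: 25 days after 1998-02-01 (end of the 7-day waiting period, which began when the draft resolution is circulated on 1998-01-25) is 1998-02-26; completed 1998-02-20, before the deadline.
Step 3: 7 days after 1998-02-20 (when notice of the special meeting is given) is 1998-02-27; 1998-02-21 is within that limit.
Step 4: the earliest permitted date is 7 days after 1998-02-21 (when the information statement is filed), i.e. 1998-02-28; 1998-03-17 is on or after that date.
Step 5: 79 days after 1998-04-15 (end of the 29-day objection period, which began when the proxy materials are mailed on 1998-03-17) is 1998-07-03; done 1998-07-01 — timely.
Step 6: 22 days after 1998-07-10 (end of the 9-day review period, which began when the special meeting is convened on 1998-07-01) is 1998-08-01; done 1998-07-31 — timely.
Step 7: the earliest permitted date is 29 days after 1998-07-31 (when the certificate of approval is filed), i.e. 1998-08-29; done 1998-09-01 — permitted.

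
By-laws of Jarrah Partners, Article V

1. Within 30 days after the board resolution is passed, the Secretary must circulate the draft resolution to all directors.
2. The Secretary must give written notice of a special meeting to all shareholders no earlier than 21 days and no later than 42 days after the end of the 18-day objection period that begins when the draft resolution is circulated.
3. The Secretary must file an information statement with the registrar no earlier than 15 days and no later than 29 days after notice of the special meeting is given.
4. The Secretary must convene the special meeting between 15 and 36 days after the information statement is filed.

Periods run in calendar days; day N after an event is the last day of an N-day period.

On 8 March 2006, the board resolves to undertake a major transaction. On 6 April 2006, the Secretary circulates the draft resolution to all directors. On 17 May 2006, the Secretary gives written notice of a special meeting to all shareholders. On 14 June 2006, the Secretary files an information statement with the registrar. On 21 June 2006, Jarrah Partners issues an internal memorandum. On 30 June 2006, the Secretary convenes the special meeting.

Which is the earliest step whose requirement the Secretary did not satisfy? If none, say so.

None — every step was satisfied

Step 1 — counting 30 days from 8 March 2006 (when the board resolution is passed) gives a deadline of 7 April 2006; 6 April 2006 is within that limit.
Step 2 — 21 and 42 days from 24 April 2006 (end of the 18-day objection period, which began when the draft resolution is circulated on 6 April 2006) are 15 May 2006 and 5 June 2006 respectively; done 17 May 2006 — within the window.
Step 3 — 15 and 29 days from 17 May 2006 (when notice of the special meeting is given) are 1 June 2006 and 15 June 2006 respectively; done 14 June 2006, which is between those dates.
Step 4 — 15 and 36 days from 14 June 2006 (when the information statement is filed) are 29 June 2006 and 20 July 2006 respectively; done 30 June 2006 — within the window.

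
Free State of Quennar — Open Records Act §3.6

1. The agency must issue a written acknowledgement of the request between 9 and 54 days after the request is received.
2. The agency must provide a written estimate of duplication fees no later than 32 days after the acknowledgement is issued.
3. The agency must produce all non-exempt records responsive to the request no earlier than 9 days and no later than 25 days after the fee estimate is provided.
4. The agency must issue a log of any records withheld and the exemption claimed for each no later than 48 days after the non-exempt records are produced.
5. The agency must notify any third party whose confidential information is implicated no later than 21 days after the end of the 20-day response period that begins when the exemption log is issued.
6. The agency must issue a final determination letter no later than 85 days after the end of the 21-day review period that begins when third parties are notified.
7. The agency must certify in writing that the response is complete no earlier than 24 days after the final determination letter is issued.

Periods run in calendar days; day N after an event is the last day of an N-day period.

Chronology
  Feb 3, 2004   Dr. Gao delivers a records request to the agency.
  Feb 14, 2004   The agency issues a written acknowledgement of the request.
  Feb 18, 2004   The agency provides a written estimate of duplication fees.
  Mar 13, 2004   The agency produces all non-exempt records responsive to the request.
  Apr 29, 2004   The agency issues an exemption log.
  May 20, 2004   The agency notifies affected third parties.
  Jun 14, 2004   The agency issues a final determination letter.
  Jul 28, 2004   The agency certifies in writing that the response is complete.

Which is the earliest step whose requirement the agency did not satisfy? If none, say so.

None — every step was satisfied

(1) the permitted window runs from Feb 3, 2004 + 9 = Feb 12, 2004 to Feb 3, 2004 + 54 = Mar 28, 2004; done Feb 14, 2004, which is between those dates.
(2) due by Feb 14, 2004 + 32 days = Mar 17, 2004; completed Feb 18, 2004, before the deadline.
(3) the permitted window runs from Feb 18, 2004 + 9 = Feb 27, 2004 to Feb 18, 2004 + 25 = Mar 14, 2004; done Mar 13, 2004 — within the window.
(4) due by Mar 13, 2004 + 48 days = Apr 30, 2004; Apr 29, 2004 is within that limit.
(5) due by May 19, 2004 + 21 days = Jun 9, 2004; May 20, 2004 is within that limit.
(6) due by Jun 10, 2004 + 85 days = Sep 3, 2004; Jun 14, 2004 is within that limit.
(7) permitted from Jun 14, 2004 + 24 days = Jul 8, 2004 onward; done Jul 28, 2004, after the minimum wait.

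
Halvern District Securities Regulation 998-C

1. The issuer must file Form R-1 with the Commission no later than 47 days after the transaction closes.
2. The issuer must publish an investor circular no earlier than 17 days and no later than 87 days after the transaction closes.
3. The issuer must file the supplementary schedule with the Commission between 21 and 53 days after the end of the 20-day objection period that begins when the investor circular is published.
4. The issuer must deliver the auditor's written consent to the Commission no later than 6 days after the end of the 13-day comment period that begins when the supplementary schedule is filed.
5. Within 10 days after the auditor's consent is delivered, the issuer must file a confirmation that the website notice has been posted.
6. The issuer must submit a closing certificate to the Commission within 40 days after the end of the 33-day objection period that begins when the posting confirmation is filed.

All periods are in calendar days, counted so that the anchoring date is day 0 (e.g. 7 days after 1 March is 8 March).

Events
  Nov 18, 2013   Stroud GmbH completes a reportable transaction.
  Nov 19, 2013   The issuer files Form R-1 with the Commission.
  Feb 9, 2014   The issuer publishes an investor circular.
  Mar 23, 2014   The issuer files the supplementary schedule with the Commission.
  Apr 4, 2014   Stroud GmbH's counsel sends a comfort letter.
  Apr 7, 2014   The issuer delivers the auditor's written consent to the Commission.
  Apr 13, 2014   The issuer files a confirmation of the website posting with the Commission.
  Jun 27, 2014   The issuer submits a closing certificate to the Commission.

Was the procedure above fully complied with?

Step 1 — counting 47 days from Nov 18, 2013 (when the transaction closes) gives a deadline of Jan 4, 2014; Nov 19, 2013 is within that limit.
Step 2 — 17 and 87 days from Nov 18, 2013 (when the transaction closes) are Dec 5, 2013 and Feb 13, 2014 respectively; done Feb 9, 2014 — within the window.
Step 3 — 21 and 53 days from Mar 1, 2014 (end of the 20-day objection period, which began when the investor circular is published on Feb 9, 2014) are Mar 22, 2014 and Apr 23, 2014 respectively; done Mar 23, 2014, which is between those dates.
Step 4 — counting 6 days from Apr 5, 2014 (end of the 13-day comment period, which began when the supplementary schedule is filed on Mar 23, 2014) gives a deadline of Apr 11, 2014; Apr 7, 2014 is within that limit.
Step 5 — counting 10 days from Apr 7, 2014 (when the auditor's consent is delivered) gives a deadline of Apr 17, 2014; completed Apr 13, 2014, before the deadline.
Step 6 — counting 40 days from May 16, 2014 (end of the 33-day objection period, which began when the posting confirmation is filed on Apr 13, 2014) gives a deadline of Jun 25, 2014; done Jun 27, 2014 — 2 days late.
The procedure was therefore not followed at step 6.

No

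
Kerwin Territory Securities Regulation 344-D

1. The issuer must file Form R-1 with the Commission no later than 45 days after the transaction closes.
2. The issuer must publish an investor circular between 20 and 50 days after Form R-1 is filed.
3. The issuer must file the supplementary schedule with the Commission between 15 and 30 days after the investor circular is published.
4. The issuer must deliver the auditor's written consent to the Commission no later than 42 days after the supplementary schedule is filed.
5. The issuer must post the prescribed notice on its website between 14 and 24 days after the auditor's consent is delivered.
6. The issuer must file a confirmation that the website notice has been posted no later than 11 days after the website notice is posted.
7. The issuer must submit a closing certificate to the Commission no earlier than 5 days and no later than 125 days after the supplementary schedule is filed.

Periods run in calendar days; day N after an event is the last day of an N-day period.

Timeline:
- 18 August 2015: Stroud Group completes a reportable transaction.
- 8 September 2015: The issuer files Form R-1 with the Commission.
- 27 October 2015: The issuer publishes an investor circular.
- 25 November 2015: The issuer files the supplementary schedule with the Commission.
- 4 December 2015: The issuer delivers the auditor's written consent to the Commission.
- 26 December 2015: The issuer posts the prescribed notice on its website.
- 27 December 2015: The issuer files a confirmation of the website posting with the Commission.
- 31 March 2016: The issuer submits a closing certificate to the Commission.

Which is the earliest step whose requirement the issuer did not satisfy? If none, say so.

Step 7

Step 1 — counting 45 days from 18 August 2015 (when the transaction closes) gives a deadline of 2 October 2015; done 8 September 2015 — timely.
Step 2 — 20 and 50 days from 8 September 2015 (when Form R-1 is filed) are 28 September 2015 and 28 October 2015 respectively; done 27 October 2015, which is between those dates.
Step 3 — 15 and 30 days from 27 October 2015 (when the investor circular is published) are 11 November 2015 and 26 November 2015 respectively; done 25 November 2015, which is between those dates.
Step 4 — counting 42 days from 25 November 2015 (when the supplementary schedule is filed) gives a deadline of 6 January 2016; completed 4 December 2015, before the deadline.
Step 5 — 14 and 24 days from 4 December 2015 (when the auditor's consent is delivered) are 18 December 2015 and 28 December 2015 respectively; 26 December 2015 falls inside that range.
Step 6 — counting 11 days from 26 December 2015 (when the website notice is posted) gives a deadline of 6 January 2016; 27 December 2015 is within that limit.
Step 7 — 5 and 125 days from 25 November 2015 (when the supplementary schedule is filed) are 30 November 2015 and 29 March 2016 respectively; 31 March 2016 is 2 days past the end of the window.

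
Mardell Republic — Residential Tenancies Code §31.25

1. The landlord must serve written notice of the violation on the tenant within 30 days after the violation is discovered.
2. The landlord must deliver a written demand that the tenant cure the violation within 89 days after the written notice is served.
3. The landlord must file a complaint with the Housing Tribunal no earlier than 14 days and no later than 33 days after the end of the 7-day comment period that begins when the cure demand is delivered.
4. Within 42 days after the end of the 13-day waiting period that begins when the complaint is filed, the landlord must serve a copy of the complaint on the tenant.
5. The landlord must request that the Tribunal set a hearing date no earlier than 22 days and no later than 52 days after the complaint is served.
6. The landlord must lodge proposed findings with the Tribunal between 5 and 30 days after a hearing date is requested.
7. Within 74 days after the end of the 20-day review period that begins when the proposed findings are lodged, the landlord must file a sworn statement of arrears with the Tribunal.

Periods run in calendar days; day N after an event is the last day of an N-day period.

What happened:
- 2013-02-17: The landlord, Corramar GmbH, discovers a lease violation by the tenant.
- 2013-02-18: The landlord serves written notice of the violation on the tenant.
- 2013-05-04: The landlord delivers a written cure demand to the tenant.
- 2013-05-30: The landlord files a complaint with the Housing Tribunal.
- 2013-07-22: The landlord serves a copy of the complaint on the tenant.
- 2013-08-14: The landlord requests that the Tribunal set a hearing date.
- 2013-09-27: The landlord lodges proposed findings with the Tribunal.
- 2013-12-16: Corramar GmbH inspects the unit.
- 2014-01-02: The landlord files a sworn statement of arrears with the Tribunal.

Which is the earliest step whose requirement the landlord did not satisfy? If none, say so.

Step 6

Step 1: 30 days after 2013-02-17 (when the violation is discovered) is 2013-03-19; done 2013-02-18 — timely.
Step 2: 89 days after 2013-02-18 (when the written notice is served) is 2013-05-18; completed 2013-05-04, before the deadline.
Step 3: the window is 14–33 days after 2013-05-11 (end of the 7-day comment period, which began when the cure demand is delivered on 2013-05-04), so 2013-05-25 through 2013-06-13; done 2013-05-30, which is between those dates.
Step 4: 42 days after 2013-06-12 (end of the 13-day waiting period, which began when the complaint is filed on 2013-05-30) is 2013-07-24; completed 2013-07-22, before the deadline.
Step 5: the window is 22–52 days after 2013-07-22 (when the complaint is served), so 2013-08-13 through 2013-09-12; done 2013-08-14 — within the window.
Step 6: the window is 5–30 days after 2013-08-14 (when a hearing date is requested), so 2013-08-19 through 2013-09-13; 2013-09-27 is 14 days past the end of the window.
That is the first point of non-compliance.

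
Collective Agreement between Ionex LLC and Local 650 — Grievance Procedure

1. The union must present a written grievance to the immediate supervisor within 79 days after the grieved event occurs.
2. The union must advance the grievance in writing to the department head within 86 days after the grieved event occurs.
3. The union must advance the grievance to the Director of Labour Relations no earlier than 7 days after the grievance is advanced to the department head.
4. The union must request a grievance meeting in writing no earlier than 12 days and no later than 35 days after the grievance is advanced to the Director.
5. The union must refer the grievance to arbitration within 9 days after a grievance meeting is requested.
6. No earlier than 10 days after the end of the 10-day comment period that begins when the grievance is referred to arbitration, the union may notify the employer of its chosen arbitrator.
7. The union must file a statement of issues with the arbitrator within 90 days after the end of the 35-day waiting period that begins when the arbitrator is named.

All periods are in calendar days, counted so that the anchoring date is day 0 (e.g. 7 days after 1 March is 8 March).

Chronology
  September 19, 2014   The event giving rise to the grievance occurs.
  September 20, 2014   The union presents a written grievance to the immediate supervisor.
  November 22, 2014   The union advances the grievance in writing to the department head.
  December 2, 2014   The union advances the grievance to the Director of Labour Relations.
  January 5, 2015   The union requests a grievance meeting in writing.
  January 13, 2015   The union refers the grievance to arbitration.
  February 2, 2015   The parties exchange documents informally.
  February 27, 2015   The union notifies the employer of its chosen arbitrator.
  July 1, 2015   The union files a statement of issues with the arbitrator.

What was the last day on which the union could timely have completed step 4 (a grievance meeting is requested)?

January 6, 2015

Step 4 runs from December 2, 2014, when the grievance is advanced to the Director. The window is 12–35 days after December 2, 2014; it closes on January 6, 2015.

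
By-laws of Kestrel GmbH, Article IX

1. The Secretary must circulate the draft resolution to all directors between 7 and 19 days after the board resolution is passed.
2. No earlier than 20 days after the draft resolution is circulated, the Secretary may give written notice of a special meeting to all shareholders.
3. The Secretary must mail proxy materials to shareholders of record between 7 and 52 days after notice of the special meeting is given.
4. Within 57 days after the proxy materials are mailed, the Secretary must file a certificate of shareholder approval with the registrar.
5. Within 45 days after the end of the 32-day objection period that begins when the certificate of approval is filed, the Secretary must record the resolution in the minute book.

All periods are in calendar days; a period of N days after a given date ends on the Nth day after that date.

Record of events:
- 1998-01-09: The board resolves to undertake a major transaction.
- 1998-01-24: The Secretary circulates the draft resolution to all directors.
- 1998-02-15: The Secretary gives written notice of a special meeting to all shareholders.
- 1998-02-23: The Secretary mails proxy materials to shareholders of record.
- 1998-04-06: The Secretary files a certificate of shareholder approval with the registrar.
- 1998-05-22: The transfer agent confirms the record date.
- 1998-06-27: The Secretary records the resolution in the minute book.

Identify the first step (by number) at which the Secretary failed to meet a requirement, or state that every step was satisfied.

Step 5

Step 1 — 7 and 19 days from 1998-01-09 (when the board resolution is passed) are 1998-01-16 and 1998-01-28 respectively; done 1998-01-24, which is between those dates.
Step 2 — must wait 20 days from 1998-01-24 (when the draft resolution is circulated), so not before 1998-02-13; done 1998-02-15 — permitted.
Step 3 — 7 and 52 days from 1998-02-15 (when notice of the special meeting is given) are 1998-02-22 and 1998-04-08 respectively; 1998-02-23 falls inside that range.
Step 4 — counting 57 days from 1998-02-23 (when the proxy materials are mailed) gives a deadline of 1998-04-21; completed 1998-04-06, before the deadline.
Step 5 — counting 45 days from 1998-05-08 (end of the 32-day objection period, which began when the certificate of approval is filed on 1998-04-06) gives a deadline of 1998-06-22; 1998-06-27 misses that deadline by 5 days.
That is the first point of non-compliance.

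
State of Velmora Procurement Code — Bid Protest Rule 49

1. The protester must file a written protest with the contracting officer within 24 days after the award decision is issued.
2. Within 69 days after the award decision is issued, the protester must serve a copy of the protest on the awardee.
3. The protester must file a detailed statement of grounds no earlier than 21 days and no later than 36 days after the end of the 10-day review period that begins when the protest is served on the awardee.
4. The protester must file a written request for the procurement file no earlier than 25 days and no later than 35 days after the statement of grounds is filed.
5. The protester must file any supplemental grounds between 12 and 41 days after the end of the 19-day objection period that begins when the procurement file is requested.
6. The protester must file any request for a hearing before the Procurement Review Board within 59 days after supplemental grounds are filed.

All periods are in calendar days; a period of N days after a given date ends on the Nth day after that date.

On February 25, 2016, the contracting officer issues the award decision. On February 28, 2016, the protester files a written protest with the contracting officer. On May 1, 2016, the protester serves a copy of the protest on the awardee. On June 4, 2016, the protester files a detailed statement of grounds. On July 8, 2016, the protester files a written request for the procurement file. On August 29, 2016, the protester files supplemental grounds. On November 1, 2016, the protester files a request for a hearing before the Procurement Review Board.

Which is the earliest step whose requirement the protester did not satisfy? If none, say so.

Step 6

Step 1: 24 days after February 25, 2016 (when the award decision is issued) is March 20, 2016; February 28, 2016 is within that limit.
Step 2: 69 days after February 25, 2016 (when the award decision is issued) is May 4, 2016; done May 1, 2016 — timely.
Step 3: the window is 21–36 days after May 11, 2016 (end of the 10-day review period, which began when the protest is served on the awardee on May 1, 2016), so June 1, 2016 through June 16, 2016; June 4, 2016 falls inside that range.
Step 4: the window is 25–35 days after June 4, 2016 (when the statement of grounds is filed), so June 29, 2016 through July 9, 2016; done July 8, 2016 — within the window.
Step 5: the window is 12–41 days after July 27, 2016 (end of the 19-day objection period, which began when the procurement file is requested on July 8, 2016), so August 8, 2016 through September 6, 2016; August 29, 2016 falls inside that range.
Step 6: 59 days after August 29, 2016 (when supplemental grounds are filed) is October 27, 2016; November 1, 2016 misses that deadline by 5 days.
No need to go further; step 6 was not satisfied.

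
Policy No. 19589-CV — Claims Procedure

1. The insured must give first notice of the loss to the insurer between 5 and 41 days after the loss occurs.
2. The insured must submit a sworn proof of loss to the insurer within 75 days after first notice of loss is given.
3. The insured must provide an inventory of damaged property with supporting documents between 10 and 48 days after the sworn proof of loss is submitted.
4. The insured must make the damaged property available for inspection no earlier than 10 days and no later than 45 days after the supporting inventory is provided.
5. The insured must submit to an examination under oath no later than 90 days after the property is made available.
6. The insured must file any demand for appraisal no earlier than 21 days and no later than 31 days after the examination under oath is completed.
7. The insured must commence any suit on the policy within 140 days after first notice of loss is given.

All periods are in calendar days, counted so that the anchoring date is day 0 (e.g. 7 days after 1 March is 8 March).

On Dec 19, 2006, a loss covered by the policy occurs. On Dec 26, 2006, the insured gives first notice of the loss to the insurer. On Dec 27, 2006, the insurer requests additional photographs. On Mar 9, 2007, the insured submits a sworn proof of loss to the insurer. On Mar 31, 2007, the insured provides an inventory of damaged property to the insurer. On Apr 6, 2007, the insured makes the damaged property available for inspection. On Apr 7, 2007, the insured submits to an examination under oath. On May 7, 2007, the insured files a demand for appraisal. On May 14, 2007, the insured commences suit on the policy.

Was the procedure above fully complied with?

No

Step 1 — 5 and 41 days from Dec 19, 2006 (when the loss occurs) are Dec 24, 2006 and Jan 29, 2007 respectively; done Dec 26, 2006, which is between those dates.
Step 2 — counting 75 days from Dec 26, 2006 (when first notice of loss is given) gives a deadline of Mar 11, 2007; completed Mar 9, 2007, before the deadline.
Step 3 — 10 and 48 days from Mar 9, 2007 (when the sworn proof of loss is submitted) are Mar 19, 2007 and Apr 26, 2007 respectively; Mar 31, 2007 falls inside that range.
Step 4 — 10 and 45 days from Mar 31, 2007 (when the supporting inventory is provided) are Apr 10, 2007 and May 15, 2007 respectively; Apr 6, 2007 is 4 days too early.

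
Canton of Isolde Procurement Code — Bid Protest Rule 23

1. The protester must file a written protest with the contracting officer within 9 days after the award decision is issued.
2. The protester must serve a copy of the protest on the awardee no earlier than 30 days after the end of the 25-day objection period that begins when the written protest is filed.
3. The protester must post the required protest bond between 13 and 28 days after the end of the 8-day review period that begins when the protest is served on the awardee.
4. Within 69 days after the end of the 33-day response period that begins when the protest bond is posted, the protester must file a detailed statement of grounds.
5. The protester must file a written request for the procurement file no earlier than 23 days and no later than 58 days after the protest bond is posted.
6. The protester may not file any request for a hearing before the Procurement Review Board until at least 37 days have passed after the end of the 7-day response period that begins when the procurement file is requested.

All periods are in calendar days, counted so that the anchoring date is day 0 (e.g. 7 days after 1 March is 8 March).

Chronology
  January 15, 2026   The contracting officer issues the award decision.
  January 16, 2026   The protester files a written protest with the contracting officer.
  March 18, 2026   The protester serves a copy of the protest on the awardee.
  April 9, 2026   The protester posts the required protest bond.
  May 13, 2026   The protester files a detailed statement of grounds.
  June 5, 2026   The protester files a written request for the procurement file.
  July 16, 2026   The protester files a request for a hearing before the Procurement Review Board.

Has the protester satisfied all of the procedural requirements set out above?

Step 1 — counting 9 days from January 15, 2026 (when the award decision is issued) gives a deadline of January 24, 2026; done January 16, 2026 — timely.
Step 2 — must wait 30 days from February 10, 2026 (end of the 25-day objection period, which began when the written protest is filed on January 16, 2026), so not before March 12, 2026; done March 18, 2026 — permitted.
Step 3 — 13 and 28 days from March 26, 2026 (end of the 8-day review period, which began when the protest is served on the awardee on March 18, 2026) are April 8, 2026 and April 23, 2026 respectively; done April 9, 2026 — within the window.
Step 4 — counting 69 days from May 12, 2026 (end of the 33-day response period, which began when the protest bond is posted on April 9, 2026) gives a deadline of July 20, 2026; completed May 13, 2026, before the deadline.
Step 5 — 23 and 58 days from April 9, 2026 (when the protest bond is posted) are May 2, 2026 and June 6, 2026 respectively; June 5, 2026 falls inside that range.
Step 6 — must wait 37 days from June 12, 2026 (end of the 7-day response period, which began when the procurement file is requested on June 5, 2026), so not before July 19, 2026; done July 16, 2026 — 3 days too early.

No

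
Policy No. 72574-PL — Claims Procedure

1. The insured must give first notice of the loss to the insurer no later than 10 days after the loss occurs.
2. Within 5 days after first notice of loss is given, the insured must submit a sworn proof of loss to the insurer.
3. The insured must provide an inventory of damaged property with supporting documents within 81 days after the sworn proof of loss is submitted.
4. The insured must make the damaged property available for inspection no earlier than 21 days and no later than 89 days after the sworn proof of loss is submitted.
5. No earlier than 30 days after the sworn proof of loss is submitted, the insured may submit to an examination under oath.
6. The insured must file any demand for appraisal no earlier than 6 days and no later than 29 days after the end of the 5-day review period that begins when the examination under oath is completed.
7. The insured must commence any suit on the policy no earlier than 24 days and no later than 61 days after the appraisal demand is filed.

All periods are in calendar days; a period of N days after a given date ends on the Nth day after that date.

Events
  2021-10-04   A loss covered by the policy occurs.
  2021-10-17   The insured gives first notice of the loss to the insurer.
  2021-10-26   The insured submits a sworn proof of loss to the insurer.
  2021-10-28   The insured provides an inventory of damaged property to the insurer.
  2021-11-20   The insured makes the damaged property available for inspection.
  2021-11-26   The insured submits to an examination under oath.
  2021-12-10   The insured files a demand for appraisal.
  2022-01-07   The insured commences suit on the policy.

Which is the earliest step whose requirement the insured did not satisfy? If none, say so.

Step 1

Step 1: 10 days after 2021-10-04 (when the loss occurs) is 2021-10-14; 2021-10-17 misses that deadline by 3 days.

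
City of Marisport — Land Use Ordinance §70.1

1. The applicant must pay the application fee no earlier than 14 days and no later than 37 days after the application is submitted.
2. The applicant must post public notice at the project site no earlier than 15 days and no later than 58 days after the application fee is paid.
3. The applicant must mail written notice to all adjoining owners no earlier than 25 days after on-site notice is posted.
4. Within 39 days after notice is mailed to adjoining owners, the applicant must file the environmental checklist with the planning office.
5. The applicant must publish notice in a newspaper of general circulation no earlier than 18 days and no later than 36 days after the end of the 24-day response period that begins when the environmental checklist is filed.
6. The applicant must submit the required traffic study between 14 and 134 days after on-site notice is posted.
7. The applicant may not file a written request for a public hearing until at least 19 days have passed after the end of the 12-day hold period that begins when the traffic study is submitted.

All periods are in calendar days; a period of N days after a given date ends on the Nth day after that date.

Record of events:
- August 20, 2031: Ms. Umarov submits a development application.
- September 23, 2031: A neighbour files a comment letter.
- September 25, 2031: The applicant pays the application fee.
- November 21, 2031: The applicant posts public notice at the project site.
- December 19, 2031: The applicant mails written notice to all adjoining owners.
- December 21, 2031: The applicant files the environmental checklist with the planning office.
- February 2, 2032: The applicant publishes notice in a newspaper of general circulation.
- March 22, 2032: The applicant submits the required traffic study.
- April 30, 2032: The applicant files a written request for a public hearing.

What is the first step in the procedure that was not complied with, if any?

None — every step was satisfied

(1) the permitted window runs from August 20, 2031 + 14 = September 3, 2031 to August 20, 2031 + 37 = September 26, 2031; done September 25, 2031, which is between those dates.
(2) the permitted window runs from September 25, 2031 + 15 = October 10, 2031 to September 25, 2031 + 58 = November 22, 2031; done November 21, 2031, which is between those dates.
(3) permitted from November 21, 2031 + 25 days = December 16, 2031 onward; December 19, 2031 is on or after that date.
(4) due by December 19, 2031 + 39 days = January 27, 2032; done December 21, 2031 — timely.
(5) the permitted window runs from January 14, 2032 + 18 = February 1, 2032 to January 14, 2032 + 36 = February 19, 2032; February 2, 2032 falls inside that range.
(6) the permitted window runs from November 21, 2031 + 14 = December 5, 2031 to November 21, 2031 + 134 = April 3, 2032; March 22, 2032 falls inside that range.
(7) permitted from April 3, 2032 + 19 days = April 22, 2032 onward; April 30, 2032 is on or after that date.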